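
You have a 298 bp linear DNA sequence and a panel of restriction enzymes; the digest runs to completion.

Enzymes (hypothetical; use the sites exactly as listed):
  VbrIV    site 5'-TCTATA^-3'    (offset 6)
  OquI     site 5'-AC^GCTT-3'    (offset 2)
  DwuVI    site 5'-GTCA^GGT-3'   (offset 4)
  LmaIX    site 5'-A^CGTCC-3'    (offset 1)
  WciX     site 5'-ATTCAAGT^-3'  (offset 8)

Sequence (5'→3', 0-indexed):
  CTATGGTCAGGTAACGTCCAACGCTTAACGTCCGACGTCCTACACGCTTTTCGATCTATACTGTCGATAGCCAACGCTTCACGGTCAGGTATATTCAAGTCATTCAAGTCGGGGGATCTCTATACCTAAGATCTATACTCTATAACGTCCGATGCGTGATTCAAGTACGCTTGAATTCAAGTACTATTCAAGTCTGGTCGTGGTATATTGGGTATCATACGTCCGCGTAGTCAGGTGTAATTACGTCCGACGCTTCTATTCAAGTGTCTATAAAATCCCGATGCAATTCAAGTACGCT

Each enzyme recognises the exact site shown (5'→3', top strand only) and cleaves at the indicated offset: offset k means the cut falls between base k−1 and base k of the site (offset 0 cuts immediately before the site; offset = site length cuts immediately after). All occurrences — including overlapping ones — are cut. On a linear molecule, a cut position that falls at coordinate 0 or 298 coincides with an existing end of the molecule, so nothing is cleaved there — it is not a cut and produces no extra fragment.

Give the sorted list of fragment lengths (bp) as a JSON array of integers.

[1,2,5,5,6,7,7,7,8,8,9,9,10,10,11,12,13,13,14,14,14,15,15,15,21,21,26]

Per-enzyme occurrences:
  VbrIV TCTATA/6: at [54, 118, 131, 138, 266] ⇒ [60, 124, 137, 144, 272]
  OquI ACGCTT/2: at [20, 43, 73, 166, 249] ⇒ [22, 45, 75, 168, 251]
  DwuVI GTCAGGT/4: at [5, 83, 229] ⇒ [9, 87, 233]
  LmaIX ACGTCC/1: at [13, 27, 34, 144, 218, 242] ⇒ [14, 28, 35, 145, 219, 243]
  WciX ATTCAAGT/8: at [92, 101, 158, 174, 185, 257, 285] ⇒ [100, 109, 166, 182, 193, 265, 293]

All cut coordinates (distinct, sorted): [9, 14, 22, 28, 35, 45, 60, 75, 87, 100, 109, 124, 137, 144, 145, 166, 168, 182, 193, 219, 233, 243, 251, 265, 272, 293]

Fragment lengths:
  [0,9): 9 bp
  [9,14): 5 bp
  [14,22): 8 bp
  [22,28): 6 bp
  [28,35): 7 bp
  [35,45): 10 bp
  [45,60): 15 bp
  [60,75): 15 bp
  [75,87): 12 bp
  [87,100): 13 bp
  [100,109): 9 bp
  [109,124): 15 bp
  [124,137): 13 bp
  [137,144): 7 bp
  [144,145): 1 bp
  [145,166): 21 bp
  [166,168): 2 bp
  [168,182): 14 bp
  [182,193): 11 bp
  [193,219): 26 bp
  [219,233): 14 bp
  [233,243): 10 bp
  [243,251): 8 bp
  [251,265): 14 bp
  [265,272): 7 bp
  [272,293): 21 bp
  [293,298): 5 bp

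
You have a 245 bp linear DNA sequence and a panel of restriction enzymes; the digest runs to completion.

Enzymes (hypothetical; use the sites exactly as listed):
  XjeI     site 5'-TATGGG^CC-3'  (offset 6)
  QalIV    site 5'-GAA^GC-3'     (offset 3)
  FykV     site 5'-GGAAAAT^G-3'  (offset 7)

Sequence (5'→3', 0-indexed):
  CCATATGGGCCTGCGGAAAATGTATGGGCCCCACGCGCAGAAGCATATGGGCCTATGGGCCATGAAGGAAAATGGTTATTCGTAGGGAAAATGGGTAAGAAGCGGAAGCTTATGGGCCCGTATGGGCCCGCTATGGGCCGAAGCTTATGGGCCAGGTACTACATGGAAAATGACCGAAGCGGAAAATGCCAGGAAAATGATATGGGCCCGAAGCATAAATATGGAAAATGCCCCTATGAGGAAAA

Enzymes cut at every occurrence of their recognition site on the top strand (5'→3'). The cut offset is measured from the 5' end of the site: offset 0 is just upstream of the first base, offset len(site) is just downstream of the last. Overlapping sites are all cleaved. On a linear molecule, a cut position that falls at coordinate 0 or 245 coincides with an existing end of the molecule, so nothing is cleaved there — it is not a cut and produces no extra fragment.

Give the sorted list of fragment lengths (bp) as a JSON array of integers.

Per-enzyme occurrences:
  XjeI TATGGGCC/6: at [3, 22, 45, 53, 110, 120, 131, 145, 200] ⇒ [9, 28, 51, 59, 116, 126, 137, 151, 206]
  QalIV GAAGC/3: at [39, 98, 104, 139, 175, 209] ⇒ [42, 101, 107, 142, 178, 212]
  FykV GGAAAATG/7: at [14, 66, 85, 164, 180, 191, 222] ⇒ [21, 73, 92, 171, 187, 198, 229]

All cut coordinates (distinct, sorted): [9, 21, 28, 42, 51, 59, 73, 92, 101, 107, 116, 126, 137, 142, 151, 171, 178, 187, 198, 206, 212, 229]

Fragments:
  [0,9): 9 bp
  [9,21): 12 bp
  [21,28): 7 bp
  [28,42): 14 bp
  [42,51): 9 bp
  [51,59): 8 bp
  [59,73): 14 bp
  [73,92): 19 bp
  [92,101): 9 bp
  [101,107): 6 bp
  [107,116): 9 bp
  [116,126): 10 bp
  [126,137): 11 bp
  [137,142): 5 bp
  [142,151): 9 bp
  [151,171): 20 bp
  [171,178): 7 bp
  [178,187): 9 bp
  [187,198): 11 bp
  [198,206): 8 bp
  [206,212): 6 bp
  [212,229): 17 bp
  [229,245): 16 bp

[5,6,6,7,7,8,8,9,9,9,9,9,9,10,11,11,12,14,14,16,17,19,20]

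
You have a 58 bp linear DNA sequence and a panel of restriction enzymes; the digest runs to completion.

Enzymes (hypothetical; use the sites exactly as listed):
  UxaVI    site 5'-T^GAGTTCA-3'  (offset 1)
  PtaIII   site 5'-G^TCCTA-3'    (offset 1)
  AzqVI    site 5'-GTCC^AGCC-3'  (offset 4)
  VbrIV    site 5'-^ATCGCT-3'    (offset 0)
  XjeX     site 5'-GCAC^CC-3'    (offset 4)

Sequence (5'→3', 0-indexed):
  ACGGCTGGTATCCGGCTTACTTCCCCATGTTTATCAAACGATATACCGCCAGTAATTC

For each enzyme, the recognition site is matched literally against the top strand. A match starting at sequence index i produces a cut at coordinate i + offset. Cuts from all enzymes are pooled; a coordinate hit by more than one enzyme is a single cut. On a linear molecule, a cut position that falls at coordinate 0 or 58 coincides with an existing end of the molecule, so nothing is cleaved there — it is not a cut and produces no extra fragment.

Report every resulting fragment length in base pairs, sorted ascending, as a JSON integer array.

Scan for sites:
  UxaVI (TGAGTTCA, off=1): no sites
  PtaIII (GTCCTA, off=1): no sites
  AzqVI (GTCCAGCC, off=4): no sites
  VbrIV (ATCGCT, off=0): no sites
  XjeX (GCACCC, off=4): no sites

All cut coordinates (distinct, sorted): ∅

Fragment lengths:
  no cuts → one linear fragment of 58 bp

[58]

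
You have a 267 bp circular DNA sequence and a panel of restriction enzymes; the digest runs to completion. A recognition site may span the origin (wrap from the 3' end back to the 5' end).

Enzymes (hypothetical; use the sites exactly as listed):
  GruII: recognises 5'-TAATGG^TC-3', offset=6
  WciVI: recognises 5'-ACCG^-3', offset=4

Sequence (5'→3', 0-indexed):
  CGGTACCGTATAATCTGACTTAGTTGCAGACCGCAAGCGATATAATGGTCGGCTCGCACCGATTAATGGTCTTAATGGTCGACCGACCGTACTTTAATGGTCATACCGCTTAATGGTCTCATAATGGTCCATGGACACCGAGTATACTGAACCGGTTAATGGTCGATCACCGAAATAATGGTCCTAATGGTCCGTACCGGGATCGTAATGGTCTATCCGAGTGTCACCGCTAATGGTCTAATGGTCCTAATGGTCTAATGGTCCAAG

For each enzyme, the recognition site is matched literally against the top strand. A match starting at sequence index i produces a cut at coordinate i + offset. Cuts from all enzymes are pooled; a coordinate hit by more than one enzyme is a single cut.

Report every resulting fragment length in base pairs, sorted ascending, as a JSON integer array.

[4,7,7,8,8,8,8,8,8,9,9,9,9,9,10,11,11,12,13,13,14,14,15,18,25]

Site scan:
  GruII (TAATGGTC, off=6): starts [42, 63, 72, 94, 110, 121, 156, 175, 184, 205, 230, 238, 247, 255] → cuts [48, 69, 78, 100, 116, 127, 162, 181, 190, 211, 236, 244, 253, 261]
  WciVI (ACCG, off=4): starts [4, 29, 57, 81, 85, 104, 136, 150, 168, 195, 225] → cuts [8, 33, 61, 85, 89, 108, 140, 154, 172, 199, 229]

Pooled cuts: [8, 33, 48, 61, 69, 78, 85, 89, 100, 108, 116, 127, 140, 154, 162, 172, 181, 190, 199, 211, 229, 236, 244, 253, 261]

Fragment lengths:
  8→33: 25 bp
  33→48: 15 bp
  48→61: 13 bp
  61→69: 8 bp
  69→78: 9 bp
  78→85: 7 bp
  85→89: 4 bp
  89→100: 11 bp
  100→108: 8 bp
  108→116: 8 bp
  116→127: 11 bp
  127→140: 13 bp
  140→154: 14 bp
  154→162: 8 bp
  162→172: 10 bp
  172→181: 9 bp
  181→190: 9 bp
  190→199: 9 bp
  199→211: 12 bp
  211→229: 18 bp
  229→236: 7 bp
  236→244: 8 bp
  244→253: 9 bp
  253→261: 8 bp
  261→8 (wrap): 267-261+8 = 14 bp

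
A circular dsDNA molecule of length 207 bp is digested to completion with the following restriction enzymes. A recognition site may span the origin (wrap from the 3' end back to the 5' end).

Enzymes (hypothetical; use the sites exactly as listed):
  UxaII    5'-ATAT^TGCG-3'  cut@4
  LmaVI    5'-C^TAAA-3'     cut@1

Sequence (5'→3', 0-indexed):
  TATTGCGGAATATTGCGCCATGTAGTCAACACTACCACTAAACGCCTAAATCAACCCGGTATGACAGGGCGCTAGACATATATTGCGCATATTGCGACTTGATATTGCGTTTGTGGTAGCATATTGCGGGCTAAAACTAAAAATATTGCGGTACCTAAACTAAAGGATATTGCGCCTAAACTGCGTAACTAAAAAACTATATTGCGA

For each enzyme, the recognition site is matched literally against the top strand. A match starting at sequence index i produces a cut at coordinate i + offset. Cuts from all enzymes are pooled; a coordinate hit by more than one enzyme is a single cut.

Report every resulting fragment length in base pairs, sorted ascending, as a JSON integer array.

Per-enzyme occurrences:
  UxaII (ATATTGCG, off=4): starts [9, 79, 88, 101, 120, 142, 166, 198, 206] → cuts [3, 13, 83, 92, 105, 124, 146, 170, 202]
  LmaVI (CTAAA, off=1): starts [37, 45, 130, 136, 154, 159, 175, 188] → cuts [38, 46, 131, 137, 155, 160, 176, 189]

All cut coordinates (distinct, sorted): [3, 13, 38, 46, 83, 92, 105, 124, 131, 137, 146, 155, 160, 170, 176, 189, 202]

Fragment lengths:
  3→13: 10 bp
  13→38: 25 bp
  38→46: 8 bp
  46→83: 37 bp
  83→92: 9 bp
  92→105: 13 bp
  105→124: 19 bp
  124→131: 7 bp
  131→137: 6 bp
  137→146: 9 bp
  146→155: 9 bp
  155→160: 5 bp
  160→170: 10 bp
  170→176: 6 bp
  176→189: 13 bp
  189→202: 13 bp
  202→3 (wrap): 207-202+3 = 8 bp

[5,6,6,7,8,8,9,9,9,10,10,13,13,13,19,25,37]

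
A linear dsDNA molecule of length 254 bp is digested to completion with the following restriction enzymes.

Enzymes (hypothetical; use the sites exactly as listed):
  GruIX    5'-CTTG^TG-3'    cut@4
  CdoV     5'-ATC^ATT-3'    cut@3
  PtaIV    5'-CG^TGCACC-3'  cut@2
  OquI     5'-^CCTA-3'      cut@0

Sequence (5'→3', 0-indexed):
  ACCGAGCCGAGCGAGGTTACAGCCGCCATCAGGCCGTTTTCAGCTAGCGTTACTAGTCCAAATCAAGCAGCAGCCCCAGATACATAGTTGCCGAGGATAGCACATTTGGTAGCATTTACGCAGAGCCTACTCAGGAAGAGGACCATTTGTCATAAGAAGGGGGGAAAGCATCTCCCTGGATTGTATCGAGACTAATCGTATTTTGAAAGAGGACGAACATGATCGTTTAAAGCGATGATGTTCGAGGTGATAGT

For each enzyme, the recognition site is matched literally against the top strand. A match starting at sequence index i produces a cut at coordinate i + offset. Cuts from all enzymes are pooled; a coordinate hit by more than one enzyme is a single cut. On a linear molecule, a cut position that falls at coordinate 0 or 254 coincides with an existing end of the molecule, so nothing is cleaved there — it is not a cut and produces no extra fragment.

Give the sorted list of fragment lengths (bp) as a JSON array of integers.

[125,129]

Scan for sites:
  GruIX (CTTGTG, off=4): no sites
  CdoV (ATCATT, off=3): no sites
  PtaIV (CGTGCACC, off=2): no sites
  OquI CCTA/0: at [125] ⇒ [125]

All cut coordinates (distinct, sorted): [125]

Fragments:
  [0,125): 125 bp
  [125,254): 129 bp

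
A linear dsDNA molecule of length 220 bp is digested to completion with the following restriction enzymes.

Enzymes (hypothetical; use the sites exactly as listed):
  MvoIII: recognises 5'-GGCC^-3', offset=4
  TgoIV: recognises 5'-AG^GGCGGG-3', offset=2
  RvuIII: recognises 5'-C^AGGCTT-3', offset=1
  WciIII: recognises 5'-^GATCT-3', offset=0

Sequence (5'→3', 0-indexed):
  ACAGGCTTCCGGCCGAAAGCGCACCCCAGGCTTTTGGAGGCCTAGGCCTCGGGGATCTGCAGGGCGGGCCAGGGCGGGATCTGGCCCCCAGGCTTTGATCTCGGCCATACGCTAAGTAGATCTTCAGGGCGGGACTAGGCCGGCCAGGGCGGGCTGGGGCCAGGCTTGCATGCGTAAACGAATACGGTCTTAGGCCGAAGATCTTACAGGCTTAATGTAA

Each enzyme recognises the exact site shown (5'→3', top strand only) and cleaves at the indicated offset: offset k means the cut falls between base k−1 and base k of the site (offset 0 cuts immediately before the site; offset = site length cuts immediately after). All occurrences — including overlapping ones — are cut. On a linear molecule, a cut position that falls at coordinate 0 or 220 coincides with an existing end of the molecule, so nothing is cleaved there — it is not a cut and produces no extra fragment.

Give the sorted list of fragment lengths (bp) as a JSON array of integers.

Scan for sites:
  MvoIII GGCC/4: at [10, 38, 44, 66, 82, 102, 137, 141, 157, 192] ⇒ [14, 42, 48, 70, 86, 106, 141, 145, 161, 196]
  TgoIV AGGGCGGG/2: at [60, 70, 125, 145] ⇒ [62, 72, 127, 147]
  RvuIII CAGGCTT/1: at [1, 26, 88, 160, 206] ⇒ [2, 27, 89, 161, 207]
  WciIII GATCT/0: at [53, 77, 96, 118, 199] ⇒ [53, 77, 96, 118, 199]

All cut coordinates (distinct, sorted): [2, 14, 27, 42, 48, 53, 62, 70, 72, 77, 86, 89, 96, 106, 118, 127, 141, 145, 147, 161, 196, 199, 207]

Fragment lengths:
  [0,2): 2 bp
  [2,14): 12 bp
  [14,27): 13 bp
  [27,42): 15 bp
  [42,48): 6 bp
  [48,53): 5 bp
  [53,62): 9 bp
  [62,70): 8 bp
  [70,72): 2 bp
  [72,77): 5 bp
  [77,86): 9 bp
  [86,89): 3 bp
  [89,96): 7 bp
  [96,106): 10 bp
  [106,118): 12 bp
  [118,127): 9 bp
  [127,141): 14 bp
  [141,145): 4 bp
  [145,147): 2 bp
  [147,161): 14 bp
  [161,196): 35 bp
  [196,199): 3 bp
  [199,207): 8 bp
  [207,220): 13 bp

[2,2,2,3,3,4,5,5,6,7,8,8,9,9,9,10,12,12,13,13,14,14,15,35]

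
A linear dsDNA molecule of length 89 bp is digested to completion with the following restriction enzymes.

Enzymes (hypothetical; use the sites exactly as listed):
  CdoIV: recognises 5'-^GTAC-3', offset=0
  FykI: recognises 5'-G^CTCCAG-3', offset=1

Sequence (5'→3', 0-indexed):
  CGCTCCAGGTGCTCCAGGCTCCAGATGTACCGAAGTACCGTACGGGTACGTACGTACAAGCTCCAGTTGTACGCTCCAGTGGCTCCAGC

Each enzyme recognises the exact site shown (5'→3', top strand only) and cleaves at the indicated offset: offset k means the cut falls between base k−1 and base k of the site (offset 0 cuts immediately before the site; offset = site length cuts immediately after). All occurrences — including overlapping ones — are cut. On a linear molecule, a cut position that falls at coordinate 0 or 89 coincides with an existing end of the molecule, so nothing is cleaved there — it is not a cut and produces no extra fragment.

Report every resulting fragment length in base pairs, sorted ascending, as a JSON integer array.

Site scan:
  CdoIV (GTAC, off=0): starts [26, 34, 39, 45, 49, 53, 68] → cuts [26, 34, 39, 45, 49, 53, 68]
  FykI (GCTCCAG, off=1): starts [1, 10, 17, 59, 72, 81] → cuts [2, 11, 18, 60, 73, 82]

Pooled cuts: [2, 11, 18, 26, 34, 39, 45, 49, 53, 60, 68, 73, 82]

Fragment lengths:
  [0,2): 2 bp
  [2,11): 9 bp
  [11,18): 7 bp
  [18,26): 8 bp
  [26,34): 8 bp
  [34,39): 5 bp
  [39,45): 6 bp
  [45,49): 4 bp
  [49,53): 4 bp
  [53,60): 7 bp
  [60,68): 8 bp
  [68,73): 5 bp
  [73,82): 9 bp
  [82,89): 7 bp

[2,4,4,5,5,6,7,7,7,8,8,8,9,9]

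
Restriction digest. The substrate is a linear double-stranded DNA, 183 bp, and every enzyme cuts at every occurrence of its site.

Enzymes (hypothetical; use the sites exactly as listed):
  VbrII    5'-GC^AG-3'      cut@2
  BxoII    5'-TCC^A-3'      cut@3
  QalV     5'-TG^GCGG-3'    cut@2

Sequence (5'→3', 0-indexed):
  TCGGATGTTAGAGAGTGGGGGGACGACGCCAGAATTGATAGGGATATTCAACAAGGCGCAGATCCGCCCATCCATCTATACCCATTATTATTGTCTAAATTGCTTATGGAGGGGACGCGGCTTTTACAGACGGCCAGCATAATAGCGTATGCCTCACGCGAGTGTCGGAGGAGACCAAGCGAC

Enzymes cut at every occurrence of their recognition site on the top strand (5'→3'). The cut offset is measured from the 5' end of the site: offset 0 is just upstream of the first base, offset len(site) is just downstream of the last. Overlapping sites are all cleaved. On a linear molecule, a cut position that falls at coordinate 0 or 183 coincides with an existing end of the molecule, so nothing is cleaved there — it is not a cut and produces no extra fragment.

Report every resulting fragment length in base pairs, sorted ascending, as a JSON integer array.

[14,59,110]

Scan for sites:
  VbrII (GCAG, off=2): starts [57] → cuts [59]
  BxoII (TCCA, off=3): starts [70] → cuts [73]
  QalV (TGGCGG, off=2): no sites

All cut coordinates (distinct, sorted): [59, 73]

Fragment lengths:
  [0,59): 59 bp
  [59,73): 14 bp
  [73,183): 110 bp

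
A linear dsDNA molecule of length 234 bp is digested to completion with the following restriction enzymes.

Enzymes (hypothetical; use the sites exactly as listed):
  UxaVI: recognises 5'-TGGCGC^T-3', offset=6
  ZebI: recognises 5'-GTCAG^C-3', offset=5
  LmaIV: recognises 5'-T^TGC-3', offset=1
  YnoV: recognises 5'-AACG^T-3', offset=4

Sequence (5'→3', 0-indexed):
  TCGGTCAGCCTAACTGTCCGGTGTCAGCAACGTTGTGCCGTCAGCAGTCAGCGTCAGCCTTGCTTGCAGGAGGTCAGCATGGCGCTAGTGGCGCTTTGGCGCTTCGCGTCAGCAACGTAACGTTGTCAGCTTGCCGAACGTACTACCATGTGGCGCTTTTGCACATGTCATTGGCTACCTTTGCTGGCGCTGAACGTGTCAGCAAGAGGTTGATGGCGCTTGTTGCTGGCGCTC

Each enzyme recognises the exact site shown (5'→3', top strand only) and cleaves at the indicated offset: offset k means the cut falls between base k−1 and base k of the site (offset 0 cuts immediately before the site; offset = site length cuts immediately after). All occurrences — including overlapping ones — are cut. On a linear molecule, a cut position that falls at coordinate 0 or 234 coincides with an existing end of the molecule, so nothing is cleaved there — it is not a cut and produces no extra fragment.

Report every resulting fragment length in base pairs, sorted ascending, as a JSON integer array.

[2,2,3,3,4,4,5,5,5,6,6,6,7,7,8,8,8,9,9,9,9,10,12,13,16,17,19,22]

Per-enzyme occurrences:
  UxaVI TGGCGCT/6: at [79, 88, 96, 150, 184, 213, 226] ⇒ [85, 94, 102, 156, 190, 219, 232]
  ZebI GTCAGC/5: at [3, 22, 39, 46, 52, 72, 107, 124, 197] ⇒ [8, 27, 44, 51, 57, 77, 112, 129, 202]
  LmaIV TTGC/1: at [59, 63, 130, 158, 180, 222] ⇒ [60, 64, 131, 159, 181, 223]
  YnoV AACGT/4: at [28, 113, 118, 136, 192] ⇒ [32, 117, 122, 140, 196]

All cut coordinates (distinct, sorted): [8, 27, 32, 44, 51, 57, 60, 64, 77, 85, 94, 102, 112, 117, 122, 129, 131, 140, 156, 159, 181, 190, 196, 202, 219, 223, 232]

Fragment lengths:
  [0,8): 8 bp
  [8,27): 19 bp
  [27,32): 5 bp
  [32,44): 12 bp
  [44,51): 7 bp
  [51,57): 6 bp
  [57,60): 3 bp
  [60,64): 4 bp
  [64,77): 13 bp
  [77,85): 8 bp
  [85,94): 9 bp
  [94,102): 8 bp
  [102,112): 10 bp
  [112,117): 5 bp
  [117,122): 5 bp
  [122,129): 7 bp
  [129,131): 2 bp
  [131,140): 9 bp
  [140,156): 16 bp
  [156,159): 3 bp
  [159,181): 22 bp
  [181,190): 9 bp
  [190,196): 6 bp
  [196,202): 6 bp
  [202,219): 17 bp
  [219,223): 4 bp
  [223,232): 9 bp
  [232,234): 2 bp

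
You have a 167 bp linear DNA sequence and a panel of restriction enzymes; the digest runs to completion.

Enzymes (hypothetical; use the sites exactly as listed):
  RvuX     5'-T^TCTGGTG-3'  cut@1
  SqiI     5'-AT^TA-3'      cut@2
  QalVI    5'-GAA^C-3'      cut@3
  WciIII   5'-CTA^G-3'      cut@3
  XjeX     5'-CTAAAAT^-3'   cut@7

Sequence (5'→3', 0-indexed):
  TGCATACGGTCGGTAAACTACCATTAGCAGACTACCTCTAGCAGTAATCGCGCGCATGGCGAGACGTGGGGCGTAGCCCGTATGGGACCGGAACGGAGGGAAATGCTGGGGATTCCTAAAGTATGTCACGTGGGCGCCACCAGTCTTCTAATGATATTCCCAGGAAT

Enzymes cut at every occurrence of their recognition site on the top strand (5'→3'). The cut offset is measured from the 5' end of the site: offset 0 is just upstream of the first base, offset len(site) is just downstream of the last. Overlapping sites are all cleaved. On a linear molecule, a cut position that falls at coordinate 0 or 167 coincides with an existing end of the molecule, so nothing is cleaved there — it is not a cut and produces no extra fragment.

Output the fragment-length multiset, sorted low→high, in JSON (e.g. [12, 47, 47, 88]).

[16,24,53,74]

Site scan:
  RvuX (TTCTGGTG, off=1): no sites
  SqiI (ATTA, off=2): starts [22] → cuts [24]
  QalVI (GAAC, off=3): starts [90] → cuts [93]
  WciIII (CTAG, off=3): starts [37] → cuts [40]
  XjeX (CTAAAAT, off=7): no sites

Pooled cuts: [24, 40, 93]

Fragments:
  [0,24): 24 bp
  [24,40): 16 bp
  [40,93): 53 bp
  [93,167): 74 bp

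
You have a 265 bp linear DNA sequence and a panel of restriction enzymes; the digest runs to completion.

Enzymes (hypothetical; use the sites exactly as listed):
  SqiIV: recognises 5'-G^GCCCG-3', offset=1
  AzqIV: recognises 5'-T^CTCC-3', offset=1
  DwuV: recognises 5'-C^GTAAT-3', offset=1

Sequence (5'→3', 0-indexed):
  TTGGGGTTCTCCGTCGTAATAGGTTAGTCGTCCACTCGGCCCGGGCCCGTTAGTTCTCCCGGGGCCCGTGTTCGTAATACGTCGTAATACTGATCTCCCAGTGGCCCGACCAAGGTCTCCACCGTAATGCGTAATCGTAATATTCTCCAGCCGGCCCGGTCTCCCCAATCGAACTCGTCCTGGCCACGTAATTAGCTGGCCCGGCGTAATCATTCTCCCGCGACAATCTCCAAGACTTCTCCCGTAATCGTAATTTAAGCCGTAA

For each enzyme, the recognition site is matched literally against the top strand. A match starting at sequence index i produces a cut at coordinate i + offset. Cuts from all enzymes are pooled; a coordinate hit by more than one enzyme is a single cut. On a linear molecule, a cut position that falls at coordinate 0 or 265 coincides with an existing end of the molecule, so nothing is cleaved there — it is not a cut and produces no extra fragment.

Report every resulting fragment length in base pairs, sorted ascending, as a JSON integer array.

Per-enzyme occurrences:
  SqiIV (GGCCCG, off=1): starts [37, 43, 62, 102, 152, 197] → cuts [38, 44, 63, 103, 153, 198]
  AzqIV (TCTCC, off=1): starts [7, 54, 93, 115, 143, 159, 213, 226, 237] → cuts [8, 55, 94, 116, 144, 160, 214, 227, 238]
  DwuV (CGTAAT, off=1): starts [14, 72, 82, 122, 129, 135, 186, 204, 242, 248] → cuts [15, 73, 83, 123, 130, 136, 187, 205, 243, 249]

All cut coordinates (distinct, sorted): [8, 15, 38, 44, 55, 63, 73, 83, 94, 103, 116, 123, 130, 136, 144, 153, 160, 187, 198, 205, 214, 227, 238, 243, 249]

Fragment lengths:
  [0,8): 8 bp
  [8,15): 7 bp
  [15,38): 23 bp
  [38,44): 6 bp
  [44,55): 11 bp
  [55,63): 8 bp
  [63,73): 10 bp
  [73,83): 10 bp
  [83,94): 11 bp
  [94,103): 9 bp
  [103,116): 13 bp
  [116,123): 7 bp
  [123,130): 7 bp
  [130,136): 6 bp
  [136,144): 8 bp
  [144,153): 9 bp
  [153,160): 7 bp
  [160,187): 27 bp
  [187,198): 11 bp
  [198,205): 7 bp
  [205,214): 9 bp
  [214,227): 13 bp
  [227,238): 11 bp
  [238,243): 5 bp
  [243,249): 6 bp
  [249,265): 16 bp

[5,6,6,6,7,7,7,7,7,8,8,8,9,9,9,10,10,11,11,11,11,13,13,16,23,27]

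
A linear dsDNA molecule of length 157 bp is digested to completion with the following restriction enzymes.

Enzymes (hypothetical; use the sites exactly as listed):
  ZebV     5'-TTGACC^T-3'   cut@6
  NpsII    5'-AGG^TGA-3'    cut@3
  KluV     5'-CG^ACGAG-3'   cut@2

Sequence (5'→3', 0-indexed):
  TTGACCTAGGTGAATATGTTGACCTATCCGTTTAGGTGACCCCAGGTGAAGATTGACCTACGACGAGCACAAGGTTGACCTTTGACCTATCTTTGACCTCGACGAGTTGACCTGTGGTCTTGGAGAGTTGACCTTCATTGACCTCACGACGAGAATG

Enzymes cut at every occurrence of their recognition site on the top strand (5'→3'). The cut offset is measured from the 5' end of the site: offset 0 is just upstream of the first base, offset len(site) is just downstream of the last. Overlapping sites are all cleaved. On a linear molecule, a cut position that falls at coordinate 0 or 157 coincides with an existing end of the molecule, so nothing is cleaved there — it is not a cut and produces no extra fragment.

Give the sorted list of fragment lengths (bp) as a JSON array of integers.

Site scan:
  ZebV TTGACCT/6: at [0, 18, 52, 74, 81, 92, 106, 127, 137] ⇒ [6, 24, 58, 80, 87, 98, 112, 133, 143]
  NpsII AGGTGA/3: at [7, 33, 43] ⇒ [10, 36, 46]
  KluV CGACGAG/2: at [60, 99, 146] ⇒ [62, 101, 148]

Pooled cuts: [6, 10, 24, 36, 46, 58, 62, 80, 87, 98, 101, 112, 133, 143, 148]

Fragment lengths:
  [0,6): 6 bp
  [6,10): 4 bp
  [10,24): 14 bp
  [24,36): 12 bp
  [36,46): 10 bp
  [46,58): 12 bp
  [58,62): 4 bp
  [62,80): 18 bp
  [80,87): 7 bp
  [87,98): 11 bp
  [98,101): 3 bp
  [101,112): 11 bp
  [112,133): 21 bp
  [133,143): 10 bp
  [143,148): 5 bp
  [148,157): 9 bp

[3,4,4,5,6,7,9,10,10,11,11,12,12,14,18,21]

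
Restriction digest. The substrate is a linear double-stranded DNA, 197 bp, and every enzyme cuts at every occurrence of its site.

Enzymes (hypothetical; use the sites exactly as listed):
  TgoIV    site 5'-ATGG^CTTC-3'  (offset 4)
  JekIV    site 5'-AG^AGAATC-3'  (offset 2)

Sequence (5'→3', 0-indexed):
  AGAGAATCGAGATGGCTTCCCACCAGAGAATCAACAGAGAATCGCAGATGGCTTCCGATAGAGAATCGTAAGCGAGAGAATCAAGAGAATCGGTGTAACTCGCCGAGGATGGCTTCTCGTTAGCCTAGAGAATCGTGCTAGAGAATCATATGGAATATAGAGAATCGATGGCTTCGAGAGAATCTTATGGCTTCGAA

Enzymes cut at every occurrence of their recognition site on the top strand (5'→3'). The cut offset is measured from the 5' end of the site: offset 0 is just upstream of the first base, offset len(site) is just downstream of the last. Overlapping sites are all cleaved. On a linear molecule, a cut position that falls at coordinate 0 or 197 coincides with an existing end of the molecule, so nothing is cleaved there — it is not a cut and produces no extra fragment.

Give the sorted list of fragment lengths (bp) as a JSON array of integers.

Scan for sites:
  TgoIV (ATGGCTTC, off=4): starts [11, 47, 108, 167, 186] → cuts [15, 51, 112, 171, 190]
  JekIV (AGAGAATC, off=2): starts [0, 24, 35, 59, 74, 83, 126, 139, 158, 176] → cuts [2, 26, 37, 61, 76, 85, 128, 141, 160, 178]

Pooled cuts: [2, 15, 26, 37, 51, 61, 76, 85, 112, 128, 141, 160, 171, 178, 190]

Fragment lengths:
  [0,2): 2 bp
  [2,15): 13 bp
  [15,26): 11 bp
  [26,37): 11 bp
  [37,51): 14 bp
  [51,61): 10 bp
  [61,76): 15 bp
  [76,85): 9 bp
  [85,112): 27 bp
  [112,128): 16 bp
  [128,141): 13 bp
  [141,160): 19 bp
  [160,171): 11 bp
  [171,178): 7 bp
  [178,190): 12 bp
  [190,197): 7 bp

[2,7,7,9,10,11,11,11,12,13,13,14,15,16,19,27]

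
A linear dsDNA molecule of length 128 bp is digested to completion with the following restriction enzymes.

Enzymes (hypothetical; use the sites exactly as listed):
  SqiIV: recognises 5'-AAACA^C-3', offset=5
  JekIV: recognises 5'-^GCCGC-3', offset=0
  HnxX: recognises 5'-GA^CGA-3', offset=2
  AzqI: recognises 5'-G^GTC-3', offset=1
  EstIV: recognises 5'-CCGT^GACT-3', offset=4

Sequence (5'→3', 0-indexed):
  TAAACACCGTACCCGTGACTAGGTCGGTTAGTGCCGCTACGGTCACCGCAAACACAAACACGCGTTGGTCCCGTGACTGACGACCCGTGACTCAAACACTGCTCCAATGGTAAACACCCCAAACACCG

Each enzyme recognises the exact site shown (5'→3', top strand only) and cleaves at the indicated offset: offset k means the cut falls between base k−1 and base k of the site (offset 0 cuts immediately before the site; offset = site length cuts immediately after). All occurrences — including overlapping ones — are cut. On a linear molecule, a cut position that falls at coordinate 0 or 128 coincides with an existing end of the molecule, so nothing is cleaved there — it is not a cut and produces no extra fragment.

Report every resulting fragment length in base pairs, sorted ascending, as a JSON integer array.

Site scan:
  SqiIV (AAACAC, off=5): starts [1, 49, 55, 93, 111, 120] → cuts [6, 54, 60, 98, 116, 125]
  JekIV (GCCGC, off=0): starts [32] → cuts [32]
  HnxX (GACGA, off=2): starts [78] → cuts [80]
  AzqI (GGTC, off=1): starts [21, 40, 66] → cuts [22, 41, 67]
  EstIV (CCGTGACT, off=4): starts [12, 70, 84] → cuts [16, 74, 88]

Pooled cuts: [6, 16, 22, 32, 41, 54, 60, 67, 74, 80, 88, 98, 116, 125]

Fragments:
  [0,6): 6 bp
  [6,16): 10 bp
  [16,22): 6 bp
  [22,32): 10 bp
  [32,41): 9 bp
  [41,54): 13 bp
  [54,60): 6 bp
  [60,67): 7 bp
  [67,74): 7 bp
  [74,80): 6 bp
  [80,88): 8 bp
  [88,98): 10 bp
  [98,116): 18 bp
  [116,125): 9 bp
  [125,128): 3 bp

[3,6,6,6,6,7,7,8,9,9,10,10,10,13,18]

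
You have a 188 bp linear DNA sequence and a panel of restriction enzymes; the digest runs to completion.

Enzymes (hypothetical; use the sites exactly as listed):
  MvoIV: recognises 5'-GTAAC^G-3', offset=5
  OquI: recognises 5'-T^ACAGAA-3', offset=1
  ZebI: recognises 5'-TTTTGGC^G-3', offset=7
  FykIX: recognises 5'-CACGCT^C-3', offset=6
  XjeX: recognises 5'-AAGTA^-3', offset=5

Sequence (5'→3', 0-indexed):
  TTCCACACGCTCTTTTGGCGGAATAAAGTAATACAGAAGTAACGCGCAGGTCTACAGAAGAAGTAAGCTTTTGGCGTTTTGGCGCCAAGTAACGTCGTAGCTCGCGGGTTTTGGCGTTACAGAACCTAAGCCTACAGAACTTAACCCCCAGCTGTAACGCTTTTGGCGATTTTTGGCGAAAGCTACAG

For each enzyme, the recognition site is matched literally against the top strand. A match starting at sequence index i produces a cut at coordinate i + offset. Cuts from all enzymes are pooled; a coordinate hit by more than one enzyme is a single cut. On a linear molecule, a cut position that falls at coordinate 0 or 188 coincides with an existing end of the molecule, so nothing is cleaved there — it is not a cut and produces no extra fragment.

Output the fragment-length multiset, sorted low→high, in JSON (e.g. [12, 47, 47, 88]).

[2,2,2,3,8,8,8,9,9,10,10,10,11,11,11,12,15,22,25]

Site scan:
  MvoIV GTAACG/5: at [38, 88, 153] ⇒ [43, 93, 158]
  OquI TACAGAA/1: at [31, 52, 117, 132] ⇒ [32, 53, 118, 133]
  ZebI TTTTGGCG/7: at [12, 68, 76, 108, 160, 170] ⇒ [19, 75, 83, 115, 167, 177]
  FykIX CACGCTC/6: at [5] ⇒ [11]
  XjeX AAGTA/5: at [25, 36, 60, 86] ⇒ [30, 41, 65, 91]

Pooled cuts: [11, 19, 30, 32, 41, 43, 53, 65, 75, 83, 91, 93, 115, 118, 133, 158, 167, 177]

Fragments:
  [0,11): 11 bp
  [11,19): 8 bp
  [19,30): 11 bp
  [30,32): 2 bp
  [32,41): 9 bp
  [41,43): 2 bp
  [43,53): 10 bp
  [53,65): 12 bp
  [65,75): 10 bp
  [75,83): 8 bp
  [83,91): 8 bp
  [91,93): 2 bp
  [93,115): 22 bp
  [115,118): 3 bp
  [118,133): 15 bp
  [133,158): 25 bp
  [158,167): 9 bp
  [167,177): 10 bp
  [177,188): 11 bp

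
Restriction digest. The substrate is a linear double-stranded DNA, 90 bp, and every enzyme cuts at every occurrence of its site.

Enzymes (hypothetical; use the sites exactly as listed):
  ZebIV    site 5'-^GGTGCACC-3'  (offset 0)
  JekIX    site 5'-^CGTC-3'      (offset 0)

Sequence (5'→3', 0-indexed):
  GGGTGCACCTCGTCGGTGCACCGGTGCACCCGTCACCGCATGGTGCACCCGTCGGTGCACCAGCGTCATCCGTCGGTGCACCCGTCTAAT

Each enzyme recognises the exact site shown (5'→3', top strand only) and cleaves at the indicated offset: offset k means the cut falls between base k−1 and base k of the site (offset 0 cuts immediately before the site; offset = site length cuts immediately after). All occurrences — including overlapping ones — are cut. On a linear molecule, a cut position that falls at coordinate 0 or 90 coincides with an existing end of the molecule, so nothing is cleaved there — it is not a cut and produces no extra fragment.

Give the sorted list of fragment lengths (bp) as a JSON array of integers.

Site scan:
  ZebIV GGTGCACC/0: at [1, 14, 22, 41, 53, 74] ⇒ [1, 14, 22, 41, 53, 74]
  JekIX CGTC/0: at [10, 30, 49, 63, 70, 82] ⇒ [10, 30, 49, 63, 70, 82]

Pooled cuts: [1, 10, 14, 22, 30, 41, 49, 53, 63, 70, 74, 82]

Fragments:
  [0,1): 1 bp
  [1,10): 9 bp
  [10,14): 4 bp
  [14,22): 8 bp
  [22,30): 8 bp
  [30,41): 11 bp
  [41,49): 8 bp
  [49,53): 4 bp
  [53,63): 10 bp
  [63,70): 7 bp
  [70,74): 4 bp
  [74,82): 8 bp
  [82,90): 8 bp

[1,4,4,4,7,8,8,8,8,8,9,10,11]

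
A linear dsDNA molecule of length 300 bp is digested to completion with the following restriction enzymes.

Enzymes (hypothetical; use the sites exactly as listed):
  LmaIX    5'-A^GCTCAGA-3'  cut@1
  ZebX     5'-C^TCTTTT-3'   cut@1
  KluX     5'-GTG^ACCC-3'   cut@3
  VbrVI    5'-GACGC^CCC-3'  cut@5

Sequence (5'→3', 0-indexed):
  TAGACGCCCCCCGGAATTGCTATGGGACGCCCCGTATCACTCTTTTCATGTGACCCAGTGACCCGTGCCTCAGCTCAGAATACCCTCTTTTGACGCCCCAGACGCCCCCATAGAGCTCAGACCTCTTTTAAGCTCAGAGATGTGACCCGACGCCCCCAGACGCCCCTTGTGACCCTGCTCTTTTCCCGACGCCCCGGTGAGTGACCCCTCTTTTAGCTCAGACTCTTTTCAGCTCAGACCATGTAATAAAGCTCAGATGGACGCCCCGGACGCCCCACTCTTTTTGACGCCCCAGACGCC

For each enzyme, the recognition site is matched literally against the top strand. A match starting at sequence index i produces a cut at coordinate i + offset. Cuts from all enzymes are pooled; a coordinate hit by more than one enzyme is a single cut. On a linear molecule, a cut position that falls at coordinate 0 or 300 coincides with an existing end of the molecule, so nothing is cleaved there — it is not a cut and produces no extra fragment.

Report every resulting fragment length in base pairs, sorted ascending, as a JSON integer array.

Per-enzyme occurrences:
  LmaIX AGCTCAGA/1: at [71, 113, 130, 214, 230, 249] ⇒ [72, 114, 131, 215, 231, 250]
  ZebX CTCTTTT/1: at [39, 84, 122, 177, 207, 222, 277] ⇒ [40, 85, 123, 178, 208, 223, 278]
  KluX GTGACCC/3: at [49, 57, 141, 168, 200] ⇒ [52, 60, 144, 171, 203]
  VbrVI GACGCCCC/5: at [2, 25, 91, 100, 148, 158, 187, 259, 268, 285] ⇒ [7, 30, 96, 105, 153, 163, 192, 264, 273, 290]

All cut coordinates (distinct, sorted): [7, 30, 40, 52, 60, 72, 85, 96, 105, 114, 123, 131, 144, 153, 163, 171, 178, 192, 203, 208, 215, 223, 231, 250, 264, 273, 278, 290]

Fragments:
  [0,7): 7 bp
  [7,30): 23 bp
  [30,40): 10 bp
  [40,52): 12 bp
  [52,60): 8 bp
  [60,72): 12 bp
  [72,85): 13 bp
  [85,96): 11 bp
  [96,105): 9 bp
  [105,114): 9 bp
  [114,123): 9 bp
  [123,131): 8 bp
  [131,144): 13 bp
  [144,153): 9 bp
  [153,163): 10 bp
  [163,171): 8 bp
  [171,178): 7 bp
  [178,192): 14 bp
  [192,203): 11 bp
  [203,208): 5 bp
  [208,215): 7 bp
  [215,223): 8 bp
  [223,231): 8 bp
  [231,250): 19 bp
  [250,264): 14 bp
  [264,273): 9 bp
  [273,278): 5 bp
  [278,290): 12 bp
  [290,300): 10 bp

[5,5,7,7,7,8,8,8,8,8,9,9,9,9,9,10,10,10,11,11,12,12,12,13,13,14,14,19,23]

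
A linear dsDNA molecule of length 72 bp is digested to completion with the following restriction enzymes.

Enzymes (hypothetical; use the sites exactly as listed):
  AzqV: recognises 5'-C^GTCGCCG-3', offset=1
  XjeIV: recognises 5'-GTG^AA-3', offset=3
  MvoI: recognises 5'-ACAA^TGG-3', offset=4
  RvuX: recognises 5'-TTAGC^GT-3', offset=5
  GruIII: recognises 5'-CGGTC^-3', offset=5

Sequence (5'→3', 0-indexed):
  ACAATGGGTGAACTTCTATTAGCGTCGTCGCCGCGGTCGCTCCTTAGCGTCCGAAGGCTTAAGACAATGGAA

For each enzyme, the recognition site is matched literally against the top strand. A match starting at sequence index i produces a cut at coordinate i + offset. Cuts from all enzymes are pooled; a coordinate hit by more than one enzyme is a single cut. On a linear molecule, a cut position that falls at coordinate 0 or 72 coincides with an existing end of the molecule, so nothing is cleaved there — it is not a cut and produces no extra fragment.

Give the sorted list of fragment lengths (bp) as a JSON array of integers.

Per-enzyme occurrences:
  AzqV CGTCGCCG/1: at [25] ⇒ [26]
  XjeIV GTGAA/3: at [7] ⇒ [10]
  MvoI ACAATGG/4: at [0, 63] ⇒ [4, 67]
  RvuX TTAGCGT/5: at [18, 43] ⇒ [23, 48]
  GruIII CGGTC/5: at [33] ⇒ [38]

All cut coordinates (distinct, sorted): [4, 10, 23, 26, 38, 48, 67]

Fragment lengths:
  [0,4): 4 bp
  [4,10): 6 bp
  [10,23): 13 bp
  [23,26): 3 bp
  [26,38): 12 bp
  [38,48): 10 bp
  [48,67): 19 bp
  [67,72): 5 bp

[3,4,5,6,10,12,13,19]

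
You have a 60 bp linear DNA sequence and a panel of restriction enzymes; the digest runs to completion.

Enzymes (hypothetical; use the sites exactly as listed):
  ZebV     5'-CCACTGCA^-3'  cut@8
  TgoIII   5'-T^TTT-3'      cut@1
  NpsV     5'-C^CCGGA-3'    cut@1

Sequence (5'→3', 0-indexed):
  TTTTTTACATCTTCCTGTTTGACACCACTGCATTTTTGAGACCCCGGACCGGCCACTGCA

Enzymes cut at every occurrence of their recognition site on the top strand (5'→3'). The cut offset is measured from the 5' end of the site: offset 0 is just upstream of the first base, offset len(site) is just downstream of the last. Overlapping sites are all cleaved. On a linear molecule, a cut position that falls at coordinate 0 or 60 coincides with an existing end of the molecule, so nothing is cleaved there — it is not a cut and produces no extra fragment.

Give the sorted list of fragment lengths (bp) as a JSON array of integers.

Per-enzyme occurrences:
  ZebV (CCACTGCA, off=8): starts [24, 52] → cuts [32] (position 60 is a terminus of the linear molecule — no cut)
  TgoIII (TTTT, off=1): starts [0, 1, 2, 32, 33] → cuts [1, 2, 3, 33, 34]
  NpsV (CCCGGA, off=1): starts [42] → cuts [43]

All cut coordinates (distinct, sorted): [1, 2, 3, 32, 33, 34, 43]

Fragment lengths:
  [0,1): 1 bp
  [1,2): 1 bp
  [2,3): 1 bp
  [3,32): 29 bp
  [32,33): 1 bp
  [33,34): 1 bp
  [34,43): 9 bp
  [43,60): 17 bp

[1,1,1,1,1,9,17,29]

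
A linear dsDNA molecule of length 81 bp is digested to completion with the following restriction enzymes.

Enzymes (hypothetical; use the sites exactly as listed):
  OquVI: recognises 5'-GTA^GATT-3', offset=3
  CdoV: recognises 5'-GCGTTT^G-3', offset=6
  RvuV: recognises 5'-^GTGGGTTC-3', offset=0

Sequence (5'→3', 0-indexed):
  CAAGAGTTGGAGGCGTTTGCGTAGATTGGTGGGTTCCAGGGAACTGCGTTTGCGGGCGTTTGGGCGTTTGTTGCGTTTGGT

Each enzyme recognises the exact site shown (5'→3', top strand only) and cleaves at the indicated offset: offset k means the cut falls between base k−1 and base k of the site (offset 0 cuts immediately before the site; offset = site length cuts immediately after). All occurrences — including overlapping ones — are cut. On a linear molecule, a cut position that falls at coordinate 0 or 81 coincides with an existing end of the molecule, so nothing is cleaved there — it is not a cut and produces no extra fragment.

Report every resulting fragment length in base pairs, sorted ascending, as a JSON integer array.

Per-enzyme occurrences:
  OquVI GTAGATT/3: at [20] ⇒ [23]
  CdoV GCGTTTG/6: at [12, 45, 55, 63, 72] ⇒ [18, 51, 61, 69, 78]
  RvuV GTGGGTTC/0: at [28] ⇒ [28]

Pooled cuts: [18, 23, 28, 51, 61, 69, 78]

Fragments:
  [0,18): 18 bp
  [18,23): 5 bp
  [23,28): 5 bp
  [28,51): 23 bp
  [51,61): 10 bp
  [61,69): 8 bp
  [69,78): 9 bp
  [78,81): 3 bp

[3,5,5,8,9,10,18,23]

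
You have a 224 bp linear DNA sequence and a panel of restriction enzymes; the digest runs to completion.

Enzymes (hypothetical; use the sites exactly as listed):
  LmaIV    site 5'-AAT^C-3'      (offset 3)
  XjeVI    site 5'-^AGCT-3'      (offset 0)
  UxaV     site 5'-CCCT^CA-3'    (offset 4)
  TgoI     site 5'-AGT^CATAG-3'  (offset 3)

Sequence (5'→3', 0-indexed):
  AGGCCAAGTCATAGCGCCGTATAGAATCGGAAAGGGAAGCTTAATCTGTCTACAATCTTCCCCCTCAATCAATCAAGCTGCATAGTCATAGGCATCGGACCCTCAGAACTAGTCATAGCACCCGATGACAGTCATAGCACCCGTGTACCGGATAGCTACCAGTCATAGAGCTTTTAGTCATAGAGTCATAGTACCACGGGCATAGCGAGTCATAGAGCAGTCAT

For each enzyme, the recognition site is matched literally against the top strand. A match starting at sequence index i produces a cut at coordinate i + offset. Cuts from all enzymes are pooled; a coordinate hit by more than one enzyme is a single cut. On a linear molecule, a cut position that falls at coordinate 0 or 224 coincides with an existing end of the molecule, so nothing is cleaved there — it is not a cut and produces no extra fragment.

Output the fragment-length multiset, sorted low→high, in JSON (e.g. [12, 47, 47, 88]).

[2,4,4,5,8,8,9,9,10,10,10,10,11,11,14,17,18,19,21,24]

Site scan:
  LmaIV AATC/3: at [24, 42, 53, 66, 70] ⇒ [27, 45, 56, 69, 73]
  XjeVI AGCT/0: at [37, 75, 153, 168] ⇒ [37, 75, 153, 168]
  UxaV CCCTCA/4: at [61, 99] ⇒ [65, 103]
  TgoI AGTCATAG/3: at [6, 83, 110, 129, 160, 175, 183, 207] ⇒ [9, 86, 113, 132, 163, 178, 186, 210]

Pooled cuts: [9, 27, 37, 45, 56, 65, 69, 73, 75, 86, 103, 113, 132, 153, 163, 168, 178, 186, 210]

Fragment lengths:
  [0,9): 9 bp
  [9,27): 18 bp
  [27,37): 10 bp
  [37,45): 8 bp
  [45,56): 11 bp
  [56,65): 9 bp
  [65,69): 4 bp
  [69,73): 4 bp
  [73,75): 2 bp
  [75,86): 11 bp
  [86,103): 17 bp
  [103,113): 10 bp
  [113,132): 19 bp
  [132,153): 21 bp
  [153,163): 10 bp
  [163,168): 5 bp
  [168,178): 10 bp
  [178,186): 8 bp
  [186,210): 24 bp
  [210,224): 14 bp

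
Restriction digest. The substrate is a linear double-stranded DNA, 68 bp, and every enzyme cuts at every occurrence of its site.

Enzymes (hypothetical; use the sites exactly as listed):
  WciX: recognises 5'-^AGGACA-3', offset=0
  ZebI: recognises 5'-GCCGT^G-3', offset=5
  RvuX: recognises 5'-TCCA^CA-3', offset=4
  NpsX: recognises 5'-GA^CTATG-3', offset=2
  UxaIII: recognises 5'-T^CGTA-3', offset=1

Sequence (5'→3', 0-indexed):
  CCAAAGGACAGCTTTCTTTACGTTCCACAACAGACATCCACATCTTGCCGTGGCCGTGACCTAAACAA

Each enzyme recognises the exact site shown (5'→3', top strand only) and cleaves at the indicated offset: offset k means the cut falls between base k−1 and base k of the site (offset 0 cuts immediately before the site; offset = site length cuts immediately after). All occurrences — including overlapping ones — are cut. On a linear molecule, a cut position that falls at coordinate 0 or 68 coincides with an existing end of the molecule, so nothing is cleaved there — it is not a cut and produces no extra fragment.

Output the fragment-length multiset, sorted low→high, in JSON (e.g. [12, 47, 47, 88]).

[4,6,11,11,13,23]

Per-enzyme occurrences:
  WciX (AGGACA, off=0): starts [4] → cuts [4]
  ZebI (GCCGTG, off=5): starts [46, 52] → cuts [51, 57]
  RvuX (TCCACA, off=4): starts [23, 36] → cuts [27, 40]
  NpsX (GACTATG, off=2): no sites
  UxaIII (TCGTA, off=1): no sites

Pooled cuts: [4, 27, 40, 51, 57]

Fragments:
  [0,4): 4 bp
  [4,27): 23 bp
  [27,40): 13 bp
  [40,51): 11 bp
  [51,57): 6 bp
  [57,68): 11 bp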